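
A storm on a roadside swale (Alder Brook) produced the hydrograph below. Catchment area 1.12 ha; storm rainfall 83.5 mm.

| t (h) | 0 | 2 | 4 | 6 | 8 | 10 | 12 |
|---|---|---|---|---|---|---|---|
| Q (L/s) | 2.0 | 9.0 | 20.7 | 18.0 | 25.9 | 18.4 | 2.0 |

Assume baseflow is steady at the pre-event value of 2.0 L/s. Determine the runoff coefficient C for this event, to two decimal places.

C ≈ 0.63

ΣQ_DR = 82.00 L/s; V = ΣQ_DR·Δt = 5.904 × 10^5 L.
Runoff depth d = V / A = 52.71 mm.
C = d / P = 52.71 / 83.5 = 0.63.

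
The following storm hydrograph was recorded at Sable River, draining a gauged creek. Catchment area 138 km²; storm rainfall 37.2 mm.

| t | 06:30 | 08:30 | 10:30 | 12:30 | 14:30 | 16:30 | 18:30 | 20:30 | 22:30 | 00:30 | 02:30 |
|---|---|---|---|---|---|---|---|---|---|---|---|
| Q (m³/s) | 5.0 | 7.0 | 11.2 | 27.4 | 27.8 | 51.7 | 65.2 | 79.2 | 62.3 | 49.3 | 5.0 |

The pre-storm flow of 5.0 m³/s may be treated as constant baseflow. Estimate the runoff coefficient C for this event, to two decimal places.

C ≈ 0.47

ΣQ_DR = 336.1 m³/s; V = ΣQ_DR·Δt = 2.420 × 10^6 m³.
Runoff depth d = V / A = 17.54 mm.
C = d / P = 17.54 / 37.2 = 0.47.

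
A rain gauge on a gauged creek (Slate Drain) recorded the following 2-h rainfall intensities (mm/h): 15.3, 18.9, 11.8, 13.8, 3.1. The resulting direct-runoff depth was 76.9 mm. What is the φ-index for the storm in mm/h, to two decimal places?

φ ≈ 5.34 mm/h

Only the 4 blocks with intensity above φ contribute runoff: 15.3, 18.9, 11.8, 13.8 mm/h.
Σ(I−φ)·Δt = d  ⇒  (15.3+18.9+11.8+13.8 − 4φ)·2 = 76.9
φ = (59.80 − 76.9/2) / 4 = 5.34 mm/h.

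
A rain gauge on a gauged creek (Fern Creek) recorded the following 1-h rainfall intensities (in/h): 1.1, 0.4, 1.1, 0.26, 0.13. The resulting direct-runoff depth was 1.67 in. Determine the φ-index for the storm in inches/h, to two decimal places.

φ ≈ 0.31 in/h

Only the 3 blocks with intensity above φ contribute runoff: 1.1, 0.4, 1.1 in/h.
Σ(I−φ)·Δt = d  ⇒  (1.1+0.4+1.1 − 3φ)·1 = 1.67
φ = (2.600 − 1.67/1) / 3 = 0.31 in/h.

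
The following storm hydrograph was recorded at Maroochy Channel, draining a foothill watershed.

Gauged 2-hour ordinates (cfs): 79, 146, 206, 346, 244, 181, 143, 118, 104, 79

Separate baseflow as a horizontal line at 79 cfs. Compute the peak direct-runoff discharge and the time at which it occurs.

Subtracting baseflow gives direct-runoff ordinates: 0.0, 67.0, 127.0, 267.0, 165.0, 102.0, 64.0, 39.0, 25.0, 0.0 cfs.
The maximum is 267.0 cfs, occurring at the reading for t = 6 h.

Q_p = 267.0 cfs at t = 6 h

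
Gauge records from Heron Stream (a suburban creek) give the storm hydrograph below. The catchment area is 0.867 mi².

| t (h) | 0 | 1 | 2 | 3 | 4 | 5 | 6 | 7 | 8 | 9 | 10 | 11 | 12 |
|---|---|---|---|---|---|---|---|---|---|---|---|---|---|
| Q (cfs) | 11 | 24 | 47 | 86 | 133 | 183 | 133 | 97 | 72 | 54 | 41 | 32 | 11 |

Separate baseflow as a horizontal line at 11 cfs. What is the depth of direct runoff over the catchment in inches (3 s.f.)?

Direct runoff: 0.0, 13.0, 36.0, 75.0, 122.0, 172.0, 122.0, 86.0, 61.0, 43.0, 30.0, 21.0, 0.0 cfs; ΣQ_DR = 781.0 cfs.
V = ΣQ_DR · Δt = 781.0 × 3600 s = 2.812 × 10^6 ft³.
Over A = 0.867 mi², depth = V / A = 1.40 in.

d ≈ 1.40 in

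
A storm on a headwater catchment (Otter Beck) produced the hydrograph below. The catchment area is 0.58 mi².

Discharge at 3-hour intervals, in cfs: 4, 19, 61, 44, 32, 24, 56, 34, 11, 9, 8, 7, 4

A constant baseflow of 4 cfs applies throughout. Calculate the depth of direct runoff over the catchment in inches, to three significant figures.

Direct runoff: 0.0, 15.0, 57.0, 40.0, 28.0, 20.0, 52.0, 30.0, 7.0, 5.0, 4.0, 3.0, 0.0 cfs; ΣQ_DR = 261.0 cfs.
V = ΣQ_DR · Δt = 261.0 × 10800 s = 2.819 × 10^6 ft³.
Over A = 0.58 mi², depth = V / A = 2.09 in.

d ≈ 2.09 in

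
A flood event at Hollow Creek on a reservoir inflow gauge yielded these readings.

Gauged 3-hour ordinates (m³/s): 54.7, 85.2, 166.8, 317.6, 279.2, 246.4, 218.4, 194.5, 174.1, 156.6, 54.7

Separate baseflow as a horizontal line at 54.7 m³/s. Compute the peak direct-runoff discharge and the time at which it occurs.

Subtracting baseflow gives direct-runoff ordinates: 0.0, 30.5, 112.1, 262.9, 224.5, 191.7, 163.7, 139.8, 119.4, 101.9, 0.0 m³/s.
The maximum is 262.9 m³/s, occurring at the reading for t = 9 h.

Q_p = 262.9 m³/s at t = 9 h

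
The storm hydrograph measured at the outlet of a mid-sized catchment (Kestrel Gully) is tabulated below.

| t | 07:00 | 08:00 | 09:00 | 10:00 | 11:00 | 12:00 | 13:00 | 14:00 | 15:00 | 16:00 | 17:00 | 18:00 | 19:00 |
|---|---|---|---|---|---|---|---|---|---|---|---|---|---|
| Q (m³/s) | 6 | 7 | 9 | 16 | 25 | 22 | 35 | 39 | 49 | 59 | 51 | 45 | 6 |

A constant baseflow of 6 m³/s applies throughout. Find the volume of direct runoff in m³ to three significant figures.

Direct-runoff ordinates (Q − Q_b): 0.0, 1.0, 3.0, 10.0, 19.0, 16.0, 29.0, 33.0, 43.0, 53.0, 45.0, 39.0, 0.0 m³/s.
ΣQ_DR = 291.0 m³/s.
With Δt = 1 h = 3600 s, V = ΣQ_DR · Δt = 291.0 × 3600 = 1.05 × 10^6 m³.

V ≈ 1.05 × 10^6 m³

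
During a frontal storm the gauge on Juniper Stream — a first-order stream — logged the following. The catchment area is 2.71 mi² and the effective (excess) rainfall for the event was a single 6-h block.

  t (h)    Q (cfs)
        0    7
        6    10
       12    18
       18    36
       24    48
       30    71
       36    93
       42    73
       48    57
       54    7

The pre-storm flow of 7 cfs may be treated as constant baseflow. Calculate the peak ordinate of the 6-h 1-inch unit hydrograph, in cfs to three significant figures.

U_p ≈ 71.6 cfs

Direct runoff: 0.0, 3.0, 11.0, 29.0, 41.0, 64.0, 86.0, 66.0, 50.0, 0.0 cfs; ΣQ_DR = 350.0 cfs, peak = 86.0 cfs.
Runoff depth d = ΣQ_DR·Δt / A = 350.0 × 21600 / (2.71 mi²) = 1.201 in.
The 1-inch UH is the DRH scaled by (1 in)/d, so U_p = 86.0 × 1/1.201 = 71.6 cfs.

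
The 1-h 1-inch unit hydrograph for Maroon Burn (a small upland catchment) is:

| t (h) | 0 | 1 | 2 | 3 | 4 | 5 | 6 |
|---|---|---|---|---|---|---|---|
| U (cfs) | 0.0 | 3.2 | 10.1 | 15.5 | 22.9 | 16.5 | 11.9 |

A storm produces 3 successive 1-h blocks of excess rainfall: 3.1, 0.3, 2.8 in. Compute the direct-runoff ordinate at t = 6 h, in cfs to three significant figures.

By discrete convolution, Q_j = Σ (P_i / 1 in) · U_{j−i}.
At t = 6 h (j=6): Q = (3.1/1)·11.9 + (0.3/1)·16.5 + (2.8/1)·22.9 = 106 cfs.

Q ≈ 106 cfs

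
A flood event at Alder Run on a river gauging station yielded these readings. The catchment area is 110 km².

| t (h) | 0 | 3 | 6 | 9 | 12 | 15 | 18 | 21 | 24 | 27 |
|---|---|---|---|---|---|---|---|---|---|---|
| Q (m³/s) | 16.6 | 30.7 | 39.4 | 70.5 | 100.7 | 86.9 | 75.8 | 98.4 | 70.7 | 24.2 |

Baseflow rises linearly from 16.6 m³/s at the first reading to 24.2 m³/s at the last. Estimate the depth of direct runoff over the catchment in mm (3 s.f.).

d ≈ 40.2 mm

Direct runoff: 0.00, 13.26, 21.11, 51.37, 80.72, 66.08, 54.13, 75.89, 47.34, 0.00 m³/s; ΣQ_DR = 409.9 m³/s.
V = ΣQ_DR · Δt = 409.9 × 10800 s = 4.427 × 10^6 m³.
Over A = 110 km², depth = V / A = 40.2 mm.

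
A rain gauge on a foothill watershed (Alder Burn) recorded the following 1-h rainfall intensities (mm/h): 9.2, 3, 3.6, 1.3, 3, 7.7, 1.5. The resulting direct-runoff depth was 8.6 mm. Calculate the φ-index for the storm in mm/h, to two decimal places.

Only the 2 blocks with intensity above φ contribute runoff: 9.2, 7.7 mm/h.
Σ(I−φ)·Δt = d  ⇒  (9.2+7.7 − 2φ)·1 = 8.6
φ = (16.90 − 8.6/1) / 2 = 4.15 mm/h.

φ ≈ 4.15 mm/h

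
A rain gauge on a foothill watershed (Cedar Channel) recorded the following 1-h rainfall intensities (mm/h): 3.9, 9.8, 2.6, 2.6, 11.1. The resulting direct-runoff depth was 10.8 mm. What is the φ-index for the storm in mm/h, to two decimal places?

φ ≈ 5.05 mm/h

Only the 2 blocks with intensity above φ contribute runoff: 9.8, 11.1 mm/h.
Σ(I−φ)·Δt = d  ⇒  (9.8+11.1 − 2φ)·1 = 10.8
φ = (20.90 − 10.8/1) / 2 = 5.05 mm/h.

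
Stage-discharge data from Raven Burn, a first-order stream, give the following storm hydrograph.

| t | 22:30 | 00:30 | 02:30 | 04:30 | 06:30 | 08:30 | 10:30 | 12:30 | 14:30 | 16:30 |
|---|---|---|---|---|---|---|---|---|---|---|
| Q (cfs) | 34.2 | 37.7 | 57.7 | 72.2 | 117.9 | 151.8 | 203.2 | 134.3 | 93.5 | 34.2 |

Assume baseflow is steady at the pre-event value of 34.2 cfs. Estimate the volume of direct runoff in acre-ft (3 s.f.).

Direct-runoff ordinates (Q − Q_b): 0.0, 3.5, 23.5, 38.0, 83.7, 117.6, 169.0, 100.1, 59.3, 0.0 cfs.
ΣQ_DR = 594.7 cfs.
With Δt = 2 h = 7200 s, V = ΣQ_DR · Δt = 594.7 × 7200 = 4.28 × 10^6 ft³ = 98.3 acre-ft.

V ≈ 98.3 acre-ft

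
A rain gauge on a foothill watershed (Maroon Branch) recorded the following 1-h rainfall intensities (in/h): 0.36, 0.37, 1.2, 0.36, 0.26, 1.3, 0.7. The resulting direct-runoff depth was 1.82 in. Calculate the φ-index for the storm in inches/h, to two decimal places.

Only the 3 blocks with intensity above φ contribute runoff: 1.2, 1.3, 0.7 in/h.
Σ(I−φ)·Δt = d  ⇒  (1.2+1.3+0.7 − 3φ)·1 = 1.82
φ = (3.200 − 1.82/1) / 3 = 0.46 in/h.

φ ≈ 0.46 in/h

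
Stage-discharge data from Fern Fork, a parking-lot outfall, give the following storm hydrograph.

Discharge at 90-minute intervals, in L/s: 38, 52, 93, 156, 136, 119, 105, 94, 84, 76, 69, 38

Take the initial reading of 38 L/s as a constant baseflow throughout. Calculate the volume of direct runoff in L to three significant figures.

V ≈ 3.26 × 10^6 L

Direct-runoff ordinates (Q − Q_b): 0.0, 14.0, 55.0, 118.0, 98.0, 81.0, 67.0, 56.0, 46.0, 38.0, 31.0, 0.0 L/s.
ΣQ_DR = 604.0 L/s.
With Δt = 1.5 h = 5400 s, V = ΣQ_DR · Δt = 604.0 × 5400 = 3.26 × 10^6 L.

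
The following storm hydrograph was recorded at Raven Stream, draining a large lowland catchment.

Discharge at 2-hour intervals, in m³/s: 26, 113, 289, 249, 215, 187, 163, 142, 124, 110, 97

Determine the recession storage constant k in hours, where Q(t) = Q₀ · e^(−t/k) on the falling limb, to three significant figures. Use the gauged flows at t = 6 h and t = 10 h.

On the falling limb, Q drops from 249 to 187 m³/s between t = 6 h and t = 10 h (Δt = 4 h).
k = −Δt / ln(Q₂/Q₁) = −4 / ln(187/249) = 14.0 h.

k ≈ 14.0 h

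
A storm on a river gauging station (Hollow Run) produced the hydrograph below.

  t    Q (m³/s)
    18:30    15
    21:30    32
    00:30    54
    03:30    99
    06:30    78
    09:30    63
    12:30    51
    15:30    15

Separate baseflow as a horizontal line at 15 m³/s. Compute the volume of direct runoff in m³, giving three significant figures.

V ≈ 3.10 × 10^6 m³

Direct-runoff ordinates (Q − Q_b): 0.0, 17.0, 39.0, 84.0, 63.0, 48.0, 36.0, 0.0 m³/s.
ΣQ_DR = 287.0 m³/s.
With Δt = 3 h = 10800 s, V = ΣQ_DR · Δt = 287.0 × 10800 = 3.10 × 10^6 m³.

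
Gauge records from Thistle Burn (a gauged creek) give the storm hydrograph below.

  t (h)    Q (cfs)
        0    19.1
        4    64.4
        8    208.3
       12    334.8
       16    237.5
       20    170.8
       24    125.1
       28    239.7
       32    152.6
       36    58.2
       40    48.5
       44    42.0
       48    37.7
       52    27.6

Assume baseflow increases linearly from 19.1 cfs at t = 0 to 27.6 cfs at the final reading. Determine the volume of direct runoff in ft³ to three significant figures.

V ≈ 2.07 × 10^7 ft³

Direct-runoff ordinates (Q − Q_b): 0.00, 44.65, 187.89, 313.74, 215.78, 148.43, 102.08, 216.02, 128.27, 33.22, 22.86, 15.71, 10.75, 0.00 cfs.
ΣQ_DR = 1439 cfs.
With Δt = 4 h = 14400 s, V = ΣQ_DR · Δt = 1439 × 14400 = 2.07 × 10^7 ft³.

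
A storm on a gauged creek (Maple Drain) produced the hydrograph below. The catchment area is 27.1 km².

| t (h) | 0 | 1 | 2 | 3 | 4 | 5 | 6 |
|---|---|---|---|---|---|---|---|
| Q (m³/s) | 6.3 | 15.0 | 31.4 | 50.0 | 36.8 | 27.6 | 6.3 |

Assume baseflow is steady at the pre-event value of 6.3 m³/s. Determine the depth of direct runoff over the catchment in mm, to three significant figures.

Direct runoff: 0.0, 8.7, 25.1, 43.7, 30.5, 21.3, 0.0 m³/s; ΣQ_DR = 129.3 m³/s.
V = ΣQ_DR · Δt = 129.3 × 3600 s = 4.655 × 10^5 m³.
Over A = 27.1 km², depth = V / A = 17.2 mm.

d ≈ 17.2 mm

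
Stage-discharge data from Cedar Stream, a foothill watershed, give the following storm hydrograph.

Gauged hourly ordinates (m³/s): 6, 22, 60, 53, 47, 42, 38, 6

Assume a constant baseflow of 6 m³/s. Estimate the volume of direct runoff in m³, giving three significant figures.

V ≈ 8.14 × 10^5 m³

Direct-runoff ordinates (Q − Q_b): 0.0, 16.0, 54.0, 47.0, 41.0, 36.0, 32.0, 0.0 m³/s.
ΣQ_DR = 226.0 m³/s.
With Δt = 1 h = 3600 s, V = ΣQ_DR · Δt = 226.0 × 3600 = 8.14 × 10^5 m³.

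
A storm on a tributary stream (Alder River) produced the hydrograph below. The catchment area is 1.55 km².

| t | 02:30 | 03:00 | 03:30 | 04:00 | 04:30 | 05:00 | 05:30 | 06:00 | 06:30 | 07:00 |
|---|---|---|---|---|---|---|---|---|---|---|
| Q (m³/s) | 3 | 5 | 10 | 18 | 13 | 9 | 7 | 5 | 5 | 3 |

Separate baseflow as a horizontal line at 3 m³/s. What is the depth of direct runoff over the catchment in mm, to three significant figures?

Direct runoff: 0.0, 2.0, 7.0, 15.0, 10.0, 6.0, 4.0, 2.0, 2.0, 0.0 m³/s; ΣQ_DR = 48.00 m³/s.
V = ΣQ_DR · Δt = 48.00 × 1800 s = 86400 m³.
Over A = 1.55 km², depth = V / A = 55.7 mm.

d ≈ 55.7 mm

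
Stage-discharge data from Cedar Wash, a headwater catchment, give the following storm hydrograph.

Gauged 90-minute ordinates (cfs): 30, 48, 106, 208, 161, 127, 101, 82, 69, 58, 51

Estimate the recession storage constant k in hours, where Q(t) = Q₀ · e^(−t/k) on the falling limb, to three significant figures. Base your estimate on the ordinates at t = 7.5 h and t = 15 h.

k ≈ 8.22 h

On the falling limb, Q drops from 127 to 51 cfs between t = 7.5 h and t = 15 h (Δt = 7.5 h).
k = −Δt / ln(Q₂/Q₁) = −7.5 / ln(51/127) = 8.22 h.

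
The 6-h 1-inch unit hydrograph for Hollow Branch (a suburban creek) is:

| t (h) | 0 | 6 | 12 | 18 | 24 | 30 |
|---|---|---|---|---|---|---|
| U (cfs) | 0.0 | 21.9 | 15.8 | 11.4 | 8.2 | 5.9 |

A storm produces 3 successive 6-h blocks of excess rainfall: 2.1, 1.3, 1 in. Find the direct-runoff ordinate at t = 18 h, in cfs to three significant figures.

By discrete convolution, Q_j = Σ (P_i / 1 in) · U_{j−i}.
At t = 18 h (j=3): Q = (2.1/1)·11.4 + (1.3/1)·15.8 + (1/1)·21.9 = 66.4 cfs.

Q ≈ 66.4 cfs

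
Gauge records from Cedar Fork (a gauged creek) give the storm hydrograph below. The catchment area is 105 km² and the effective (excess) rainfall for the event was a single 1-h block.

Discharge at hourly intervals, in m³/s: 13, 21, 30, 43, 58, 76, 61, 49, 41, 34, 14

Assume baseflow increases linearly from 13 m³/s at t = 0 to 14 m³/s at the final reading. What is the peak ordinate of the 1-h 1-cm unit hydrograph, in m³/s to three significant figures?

U_p ≈ 62.5 m³/s

Direct runoff: 0.00, 7.90, 16.80, 29.70, 44.60, 62.50, 47.40, 35.30, 27.20, 20.10, 0.00 m³/s; ΣQ_DR = 291.5 m³/s, peak = 62.50 m³/s.
Runoff depth d = ΣQ_DR·Δt / A = 291.5 × 3600 / (105 km²) = 9.994 mm.
The 1-cm UH is the DRH scaled by (10 mm)/d, so U_p = 62.50 × 10/9.994 = 62.5 m³/s.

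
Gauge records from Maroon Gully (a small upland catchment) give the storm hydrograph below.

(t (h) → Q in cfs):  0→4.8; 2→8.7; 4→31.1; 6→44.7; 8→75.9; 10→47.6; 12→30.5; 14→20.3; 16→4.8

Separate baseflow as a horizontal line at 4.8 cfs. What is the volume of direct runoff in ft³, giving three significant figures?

Direct-runoff ordinates (Q − Q_b): 0.0, 3.9, 26.3, 39.9, 71.1, 42.8, 25.7, 15.5, 0.0 cfs.
ΣQ_DR = 225.2 cfs.
With Δt = 2 h = 7200 s, V = ΣQ_DR · Δt = 225.2 × 7200 = 1.62 × 10^6 ft³.

V ≈ 1.62 × 10^6 ft³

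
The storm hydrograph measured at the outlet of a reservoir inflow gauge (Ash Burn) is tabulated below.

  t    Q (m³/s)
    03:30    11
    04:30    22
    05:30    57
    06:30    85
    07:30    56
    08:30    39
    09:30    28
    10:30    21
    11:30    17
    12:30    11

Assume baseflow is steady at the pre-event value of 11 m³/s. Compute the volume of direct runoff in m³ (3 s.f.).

V ≈ 8.53 × 10^5 m³

Direct-runoff ordinates (Q − Q_b): 0.0, 11.0, 46.0, 74.0, 45.0, 28.0, 17.0, 10.0, 6.0, 0.0 m³/s.
ΣQ_DR = 237.0 m³/s.
With Δt = 1 h = 3600 s, V = ΣQ_DR · Δt = 237.0 × 3600 = 8.53 × 10^5 m³.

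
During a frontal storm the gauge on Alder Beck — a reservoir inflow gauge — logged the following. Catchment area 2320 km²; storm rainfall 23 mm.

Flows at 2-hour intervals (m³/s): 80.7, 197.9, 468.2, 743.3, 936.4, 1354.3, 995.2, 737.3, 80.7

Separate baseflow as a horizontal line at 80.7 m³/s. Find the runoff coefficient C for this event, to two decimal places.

C ≈ 0.66

ΣQ_DR = 4868 m³/s; V = ΣQ_DR·Δt = 3.505 × 10^7 m³.
Runoff depth d = V / A = 15.11 mm.
C = d / P = 15.11 / 23 = 0.66.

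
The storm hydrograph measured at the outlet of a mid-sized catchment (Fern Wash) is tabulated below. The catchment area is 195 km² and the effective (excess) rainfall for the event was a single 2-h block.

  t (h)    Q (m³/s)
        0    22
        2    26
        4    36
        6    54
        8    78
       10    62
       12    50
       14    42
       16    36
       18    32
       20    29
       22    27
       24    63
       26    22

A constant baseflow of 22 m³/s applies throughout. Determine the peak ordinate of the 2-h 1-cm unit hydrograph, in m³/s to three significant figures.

Direct runoff: 0.0, 4.0, 14.0, 32.0, 56.0, 40.0, 28.0, 20.0, 14.0, 10.0, 7.0, 5.0, 41.0, 0.0 m³/s; ΣQ_DR = 271.0 m³/s, peak = 56.0 m³/s.
Runoff depth d = ΣQ_DR·Δt / A = 271.0 × 7200 / (195 km²) = 10.01 mm.
The 1-cm UH is the DRH scaled by (10 mm)/d, so U_p = 56.0 × 10/10.01 = 56.0 m³/s.

U_p ≈ 56.0 m³/s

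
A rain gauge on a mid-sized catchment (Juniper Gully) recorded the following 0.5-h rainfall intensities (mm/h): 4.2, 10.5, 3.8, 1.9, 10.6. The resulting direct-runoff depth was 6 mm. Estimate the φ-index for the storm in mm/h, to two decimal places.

Only the 2 blocks with intensity above φ contribute runoff: 10.5, 10.6 mm/h.
Σ(I−φ)·Δt = d  ⇒  (10.5+10.6 − 2φ)·0.5 = 6
φ = (21.10 − 6/0.5) / 2 = 4.55 mm/h.

φ ≈ 4.55 mm/h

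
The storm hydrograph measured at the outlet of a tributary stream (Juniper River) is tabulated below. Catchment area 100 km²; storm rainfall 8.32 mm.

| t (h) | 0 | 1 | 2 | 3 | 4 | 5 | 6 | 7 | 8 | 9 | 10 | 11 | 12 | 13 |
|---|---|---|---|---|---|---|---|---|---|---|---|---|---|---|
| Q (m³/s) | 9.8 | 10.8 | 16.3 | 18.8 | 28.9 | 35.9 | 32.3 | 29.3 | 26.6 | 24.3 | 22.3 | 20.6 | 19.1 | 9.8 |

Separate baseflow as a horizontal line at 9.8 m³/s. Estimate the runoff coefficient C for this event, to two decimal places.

C ≈ 0.73

ΣQ_DR = 167.6 m³/s; V = ΣQ_DR·Δt = 6.034 × 10^5 m³.
Runoff depth d = V / A = 6.034 mm.
C = d / P = 6.034 / 8.32 = 0.73.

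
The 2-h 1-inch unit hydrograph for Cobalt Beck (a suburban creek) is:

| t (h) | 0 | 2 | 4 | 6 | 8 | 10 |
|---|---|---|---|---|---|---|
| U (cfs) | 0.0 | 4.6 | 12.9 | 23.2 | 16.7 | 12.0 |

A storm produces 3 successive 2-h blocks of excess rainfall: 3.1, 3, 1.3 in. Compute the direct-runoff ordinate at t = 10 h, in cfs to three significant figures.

By discrete convolution, Q_j = Σ (P_i / 1 in) · U_{j−i}.
At t = 10 h (j=5): Q = (3.1/1)·12.0 + (3/1)·16.7 + (1.3/1)·23.2 = 117 cfs.

Q ≈ 117 cfs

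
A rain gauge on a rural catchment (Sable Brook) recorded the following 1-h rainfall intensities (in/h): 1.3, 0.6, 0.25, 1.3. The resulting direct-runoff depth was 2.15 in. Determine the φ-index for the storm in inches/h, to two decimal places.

Only the 3 blocks with intensity above φ contribute runoff: 1.3, 0.6, 1.3 in/h.
Σ(I−φ)·Δt = d  ⇒  (1.3+0.6+1.3 − 3φ)·1 = 2.15
φ = (3.200 − 2.15/1) / 3 = 0.35 in/h.

φ ≈ 0.35 in/h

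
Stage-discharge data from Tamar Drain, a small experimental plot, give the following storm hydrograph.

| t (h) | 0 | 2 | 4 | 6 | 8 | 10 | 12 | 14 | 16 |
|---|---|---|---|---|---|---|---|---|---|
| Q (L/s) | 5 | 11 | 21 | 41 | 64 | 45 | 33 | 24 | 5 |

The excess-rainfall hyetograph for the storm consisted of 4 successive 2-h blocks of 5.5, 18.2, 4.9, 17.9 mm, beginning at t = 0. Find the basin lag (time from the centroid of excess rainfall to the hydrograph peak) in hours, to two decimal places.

Centroid of excess rainfall: t_c = Σ P_i·t̄_i / ΣP_i = 4.5140 h (block centres at 1, 3, 5, 7 h).
Hydrograph peak occurs at t = 8 h, so basin lag t_L = 8 − 4.5140 = 3.49 h.

t_L ≈ 3.49 h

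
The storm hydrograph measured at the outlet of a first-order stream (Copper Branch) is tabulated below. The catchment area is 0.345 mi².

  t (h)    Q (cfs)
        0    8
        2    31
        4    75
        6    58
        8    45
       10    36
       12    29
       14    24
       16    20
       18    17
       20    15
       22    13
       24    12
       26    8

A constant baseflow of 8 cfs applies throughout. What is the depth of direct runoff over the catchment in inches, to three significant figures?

d ≈ 2.51 in

Direct runoff: 0.0, 23.0, 67.0, 50.0, 37.0, 28.0, 21.0, 16.0, 12.0, 9.0, 7.0, 5.0, 4.0, 0.0 cfs; ΣQ_DR = 279.0 cfs.
V = ΣQ_DR · Δt = 279.0 × 7200 s = 2.009 × 10^6 ft³.
Over A = 0.345 mi², depth = V / A = 2.51 in.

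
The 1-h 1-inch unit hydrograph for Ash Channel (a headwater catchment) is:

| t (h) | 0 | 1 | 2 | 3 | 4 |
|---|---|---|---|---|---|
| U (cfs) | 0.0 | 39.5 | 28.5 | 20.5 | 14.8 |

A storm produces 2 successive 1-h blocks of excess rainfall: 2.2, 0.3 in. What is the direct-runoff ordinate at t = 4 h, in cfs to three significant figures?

Q ≈ 38.7 cfs

By discrete convolution, Q_j = Σ (P_i / 1 in) · U_{j−i}.
At t = 4 h (j=4): Q = (2.2/1)·14.8 + (0.3/1)·20.5 = 38.7 cfs.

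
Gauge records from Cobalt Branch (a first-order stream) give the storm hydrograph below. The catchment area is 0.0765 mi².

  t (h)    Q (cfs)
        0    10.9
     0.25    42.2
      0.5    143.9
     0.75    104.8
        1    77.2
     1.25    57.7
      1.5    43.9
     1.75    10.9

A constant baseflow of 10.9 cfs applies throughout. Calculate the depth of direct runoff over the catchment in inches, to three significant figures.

Direct runoff: 0.0, 31.3, 133.0, 93.9, 66.3, 46.8, 33.0, 0.0 cfs; ΣQ_DR = 404.3 cfs.
V = ΣQ_DR · Δt = 404.3 × 900 s = 3.639 × 10^5 ft³.
Over A = 0.0765 mi², depth = V / A = 2.05 in.

d ≈ 2.05 in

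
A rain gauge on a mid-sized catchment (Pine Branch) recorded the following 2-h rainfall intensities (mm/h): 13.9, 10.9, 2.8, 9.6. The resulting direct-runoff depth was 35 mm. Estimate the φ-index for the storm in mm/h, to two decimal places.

φ ≈ 5.63 mm/h

Only the 3 blocks with intensity above φ contribute runoff: 13.9, 10.9, 9.6 mm/h.
Σ(I−φ)·Δt = d  ⇒  (13.9+10.9+9.6 − 3φ)·2 = 35
φ = (34.40 − 35/2) / 3 = 5.63 mm/h.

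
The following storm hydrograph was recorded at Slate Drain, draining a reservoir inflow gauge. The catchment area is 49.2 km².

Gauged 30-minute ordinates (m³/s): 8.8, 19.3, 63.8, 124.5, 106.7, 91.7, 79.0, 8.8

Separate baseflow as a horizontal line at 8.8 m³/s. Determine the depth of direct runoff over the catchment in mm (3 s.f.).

Direct runoff: 0.0, 10.5, 55.0, 115.7, 97.9, 82.9, 70.2, 0.0 m³/s; ΣQ_DR = 432.2 m³/s.
V = ΣQ_DR · Δt = 432.2 × 1800 s = 7.780 × 10^5 m³.
Over A = 49.2 km², depth = V / A = 15.8 mm.

d ≈ 15.8 mm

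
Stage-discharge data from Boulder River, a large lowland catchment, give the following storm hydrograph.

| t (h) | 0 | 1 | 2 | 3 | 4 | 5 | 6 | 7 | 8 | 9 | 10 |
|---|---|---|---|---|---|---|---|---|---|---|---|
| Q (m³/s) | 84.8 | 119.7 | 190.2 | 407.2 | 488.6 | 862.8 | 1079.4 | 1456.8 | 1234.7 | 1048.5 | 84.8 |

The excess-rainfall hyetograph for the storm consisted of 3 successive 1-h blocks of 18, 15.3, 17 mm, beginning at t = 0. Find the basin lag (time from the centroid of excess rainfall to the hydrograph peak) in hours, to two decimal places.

Centroid of excess rainfall: t_c = Σ P_i·t̄_i / ΣP_i = 1.4801 h (block centres at 0.5, 1.5, 2.5 h).
Hydrograph peak occurs at t = 7 h, so basin lag t_L = 7 − 1.4801 = 5.52 h.

t_L ≈ 5.52 h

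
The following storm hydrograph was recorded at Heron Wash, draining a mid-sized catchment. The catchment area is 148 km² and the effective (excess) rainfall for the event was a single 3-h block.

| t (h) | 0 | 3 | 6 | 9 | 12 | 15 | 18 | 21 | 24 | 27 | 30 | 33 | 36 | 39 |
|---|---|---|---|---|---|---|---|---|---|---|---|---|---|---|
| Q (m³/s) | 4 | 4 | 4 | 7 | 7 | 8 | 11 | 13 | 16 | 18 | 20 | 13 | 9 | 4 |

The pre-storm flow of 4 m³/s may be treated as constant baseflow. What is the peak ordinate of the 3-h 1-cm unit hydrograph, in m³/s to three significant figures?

U_p ≈ 26.7 m³/s

Direct runoff: 0.0, 0.0, 0.0, 3.0, 3.0, 4.0, 7.0, 9.0, 12.0, 14.0, 16.0, 9.0, 5.0, 0.0 m³/s; ΣQ_DR = 82.00 m³/s, peak = 16.0 m³/s.
Runoff depth d = ΣQ_DR·Δt / A = 82.00 × 10800 / (148 km²) = 5.984 mm.
The 1-cm UH is the DRH scaled by (10 mm)/d, so U_p = 16.0 × 10/5.984 = 26.7 m³/s.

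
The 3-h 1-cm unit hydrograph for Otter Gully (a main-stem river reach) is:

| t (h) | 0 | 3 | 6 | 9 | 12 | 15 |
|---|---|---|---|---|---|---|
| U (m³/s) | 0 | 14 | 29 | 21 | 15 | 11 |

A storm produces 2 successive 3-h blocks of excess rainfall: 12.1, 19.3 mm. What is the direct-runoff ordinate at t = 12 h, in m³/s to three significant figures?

Q ≈ 58.7 m³/s

By discrete convolution, Q_j = Σ (P_i / 10 mm) · U_{j−i}.
At t = 12 h (j=4): Q = (12.1/10)·15 + (19.3/10)·21 = 58.7 m³/s.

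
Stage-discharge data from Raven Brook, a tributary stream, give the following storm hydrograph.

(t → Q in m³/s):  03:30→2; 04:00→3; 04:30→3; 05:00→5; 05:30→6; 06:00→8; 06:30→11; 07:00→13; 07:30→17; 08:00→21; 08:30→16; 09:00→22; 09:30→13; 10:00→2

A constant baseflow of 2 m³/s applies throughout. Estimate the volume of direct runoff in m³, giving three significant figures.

V ≈ 2.05 × 10^5 m³

Direct-runoff ordinates (Q − Q_b): 0.0, 1.0, 1.0, 3.0, 4.0, 6.0, 9.0, 11.0, 15.0, 19.0, 14.0, 20.0, 11.0, 0.0 m³/s.
ΣQ_DR = 114.0 m³/s.
With Δt = 0.5 h = 1800 s, V = ΣQ_DR · Δt = 114.0 × 1800 = 2.05 × 10^5 m³.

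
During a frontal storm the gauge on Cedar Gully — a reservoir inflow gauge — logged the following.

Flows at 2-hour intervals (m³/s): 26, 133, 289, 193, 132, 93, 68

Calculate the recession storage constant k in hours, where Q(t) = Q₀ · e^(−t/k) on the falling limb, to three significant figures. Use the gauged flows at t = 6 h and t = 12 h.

k ≈ 5.75 h

On the falling limb, Q drops from 193 to 68 m³/s between t = 6 h and t = 12 h (Δt = 6 h).
k = −Δt / ln(Q₂/Q₁) = −6 / ln(68/193) = 5.75 h.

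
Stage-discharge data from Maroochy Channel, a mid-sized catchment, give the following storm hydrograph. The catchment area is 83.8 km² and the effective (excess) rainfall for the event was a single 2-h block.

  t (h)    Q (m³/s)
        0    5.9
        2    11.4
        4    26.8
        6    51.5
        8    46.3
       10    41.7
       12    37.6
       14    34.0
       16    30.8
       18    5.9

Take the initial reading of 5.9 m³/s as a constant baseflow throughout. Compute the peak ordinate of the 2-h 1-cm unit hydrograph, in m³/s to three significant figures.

Direct runoff: 0.0, 5.5, 20.9, 45.6, 40.4, 35.8, 31.7, 28.1, 24.9, 0.0 m³/s; ΣQ_DR = 232.9 m³/s, peak = 45.6 m³/s.
Runoff depth d = ΣQ_DR·Δt / A = 232.9 × 7200 / (83.8 km²) = 20.01 mm.
The 1-cm UH is the DRH scaled by (10 mm)/d, so U_p = 45.6 × 10/20.01 = 22.8 m³/s.

U_p ≈ 22.8 m³/s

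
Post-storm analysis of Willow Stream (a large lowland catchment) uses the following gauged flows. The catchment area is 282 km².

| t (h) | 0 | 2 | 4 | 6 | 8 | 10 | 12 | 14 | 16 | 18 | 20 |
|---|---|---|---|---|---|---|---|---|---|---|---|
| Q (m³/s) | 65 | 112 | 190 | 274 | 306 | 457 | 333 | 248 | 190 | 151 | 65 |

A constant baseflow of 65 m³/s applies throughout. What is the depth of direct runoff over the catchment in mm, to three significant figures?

d ≈ 42.8 mm

Direct runoff: 0.0, 47.0, 125.0, 209.0, 241.0, 392.0, 268.0, 183.0, 125.0, 86.0, 0.0 m³/s; ΣQ_DR = 1676 m³/s.
V = ΣQ_DR · Δt = 1676 × 7200 s = 1.207 × 10^7 m³.
Over A = 282 km², depth = V / A = 42.8 mm.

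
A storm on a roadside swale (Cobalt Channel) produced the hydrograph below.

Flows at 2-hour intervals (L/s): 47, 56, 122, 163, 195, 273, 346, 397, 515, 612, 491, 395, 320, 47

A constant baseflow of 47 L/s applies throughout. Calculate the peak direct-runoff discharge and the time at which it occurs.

Subtracting baseflow gives direct-runoff ordinates: 0.0, 9.0, 75.0, 116.0, 148.0, 226.0, 299.0, 350.0, 468.0, 565.0, 444.0, 348.0, 273.0, 0.0 L/s.
The maximum is 565.0 L/s, occurring at the reading for t = 18 h.

Q_p = 565.0 L/s at t = 18 h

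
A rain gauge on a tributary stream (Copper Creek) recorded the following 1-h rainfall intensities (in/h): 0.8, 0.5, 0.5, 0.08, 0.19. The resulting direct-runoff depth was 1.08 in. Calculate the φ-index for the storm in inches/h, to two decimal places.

Only the 3 blocks with intensity above φ contribute runoff: 0.8, 0.5, 0.5 in/h.
Σ(I−φ)·Δt = d  ⇒  (0.8+0.5+0.5 − 3φ)·1 = 1.08
φ = (1.800 − 1.08/1) / 3 = 0.24 in/h.

φ ≈ 0.24 in/h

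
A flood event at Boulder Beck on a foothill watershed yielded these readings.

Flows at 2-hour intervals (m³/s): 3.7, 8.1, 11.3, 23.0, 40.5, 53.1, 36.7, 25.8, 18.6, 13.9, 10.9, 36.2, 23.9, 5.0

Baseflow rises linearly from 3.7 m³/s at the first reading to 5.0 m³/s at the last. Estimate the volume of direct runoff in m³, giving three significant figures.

Direct-runoff ordinates (Q − Q_b): 0.00, 4.30, 7.40, 19.00, 36.40, 48.90, 32.40, 21.40, 14.10, 9.30, 6.20, 31.40, 19.00, 0.00 m³/s.
ΣQ_DR = 249.8 m³/s.
With Δt = 2 h = 7200 s, V = ΣQ_DR · Δt = 249.8 × 7200 = 1.80 × 10^6 m³.

V ≈ 1.80 × 10^6 m³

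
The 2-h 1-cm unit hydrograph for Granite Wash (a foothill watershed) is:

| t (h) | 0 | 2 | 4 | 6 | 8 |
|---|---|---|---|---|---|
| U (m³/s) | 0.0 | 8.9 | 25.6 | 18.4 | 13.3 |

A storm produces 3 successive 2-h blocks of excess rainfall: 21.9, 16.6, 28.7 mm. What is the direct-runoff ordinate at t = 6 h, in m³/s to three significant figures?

Q ≈ 108 m³/s

By discrete convolution, Q_j = Σ (P_i / 10 mm) · U_{j−i}.
At t = 6 h (j=3): Q = (21.9/10)·18.4 + (16.6/10)·25.6 + (28.7/10)·8.9 = 108 m³/s.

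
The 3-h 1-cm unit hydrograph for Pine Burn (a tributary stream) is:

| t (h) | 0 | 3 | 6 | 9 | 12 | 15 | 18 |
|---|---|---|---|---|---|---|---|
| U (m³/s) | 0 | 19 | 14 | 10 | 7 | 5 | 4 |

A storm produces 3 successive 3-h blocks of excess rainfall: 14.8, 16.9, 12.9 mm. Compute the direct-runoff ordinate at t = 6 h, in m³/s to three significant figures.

Q ≈ 52.8 m³/s

By discrete convolution, Q_j = Σ (P_i / 10 mm) · U_{j−i}.
At t = 6 h (j=2): Q = (14.8/10)·14 + (16.9/10)·19 + (12.9/10)·0 = 52.8 m³/s.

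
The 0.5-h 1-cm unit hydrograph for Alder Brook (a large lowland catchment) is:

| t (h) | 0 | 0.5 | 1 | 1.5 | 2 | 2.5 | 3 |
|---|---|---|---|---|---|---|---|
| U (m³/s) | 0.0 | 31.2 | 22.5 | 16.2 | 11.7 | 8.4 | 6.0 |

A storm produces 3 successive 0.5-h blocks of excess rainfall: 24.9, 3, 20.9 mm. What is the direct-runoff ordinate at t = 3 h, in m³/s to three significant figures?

By discrete convolution, Q_j = Σ (P_i / 10 mm) · U_{j−i}.
At t = 3 h (j=6): Q = (24.9/10)·6.0 + (3/10)·8.4 + (20.9/10)·11.7 = 41.9 m³/s.

Q ≈ 41.9 m³/s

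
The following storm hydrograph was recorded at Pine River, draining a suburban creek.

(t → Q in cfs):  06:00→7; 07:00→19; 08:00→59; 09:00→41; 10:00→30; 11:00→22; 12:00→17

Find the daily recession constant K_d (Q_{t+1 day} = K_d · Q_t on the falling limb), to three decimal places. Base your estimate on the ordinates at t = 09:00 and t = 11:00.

Between t = 09:00 and t = 11:00 the flow falls from 41 to 22 cfs over 2×1 h = 2 h.
Per-interval ratio K = (22/41)^(1/2) = 0.7325; K_d = K^(24/1) = 0.001.

K_d ≈ 0.001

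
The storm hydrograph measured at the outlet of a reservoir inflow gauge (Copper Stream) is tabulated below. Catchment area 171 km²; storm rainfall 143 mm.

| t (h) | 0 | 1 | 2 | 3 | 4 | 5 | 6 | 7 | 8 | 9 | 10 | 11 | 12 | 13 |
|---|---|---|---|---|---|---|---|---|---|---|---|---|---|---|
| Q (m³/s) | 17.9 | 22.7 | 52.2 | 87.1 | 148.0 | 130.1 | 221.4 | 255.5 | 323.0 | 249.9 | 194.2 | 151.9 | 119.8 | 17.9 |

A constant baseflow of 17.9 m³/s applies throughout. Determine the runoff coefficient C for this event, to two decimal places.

ΣQ_DR = 1741 m³/s; V = ΣQ_DR·Δt = 6.268 × 10^6 m³.
Runoff depth d = V / A = 36.65 mm.
C = d / P = 36.65 / 143 = 0.26.

C ≈ 0.26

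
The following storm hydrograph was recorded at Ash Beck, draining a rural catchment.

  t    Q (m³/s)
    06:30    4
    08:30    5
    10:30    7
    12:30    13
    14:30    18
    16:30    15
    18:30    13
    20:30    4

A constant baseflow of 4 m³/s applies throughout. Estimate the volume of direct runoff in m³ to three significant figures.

V ≈ 3.38 × 10^5 m³

Direct-runoff ordinates (Q − Q_b): 0.0, 1.0, 3.0, 9.0, 14.0, 11.0, 9.0, 0.0 m³/s.
ΣQ_DR = 47.00 m³/s.
With Δt = 2 h = 7200 s, V = ΣQ_DR · Δt = 47.00 × 7200 = 3.38 × 10^5 m³.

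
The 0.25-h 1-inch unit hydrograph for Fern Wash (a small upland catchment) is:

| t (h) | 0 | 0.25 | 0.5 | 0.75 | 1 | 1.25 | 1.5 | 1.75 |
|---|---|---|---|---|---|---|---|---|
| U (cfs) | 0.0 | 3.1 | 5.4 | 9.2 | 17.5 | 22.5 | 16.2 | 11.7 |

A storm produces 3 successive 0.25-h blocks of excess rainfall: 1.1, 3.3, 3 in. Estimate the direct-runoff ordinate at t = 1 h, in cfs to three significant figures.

By discrete convolution, Q_j = Σ (P_i / 1 in) · U_{j−i}.
At t = 1 h (j=4): Q = (1.1/1)·17.5 + (3.3/1)·9.2 + (3/1)·5.4 = 65.8 cfs.

Q ≈ 65.8 cfs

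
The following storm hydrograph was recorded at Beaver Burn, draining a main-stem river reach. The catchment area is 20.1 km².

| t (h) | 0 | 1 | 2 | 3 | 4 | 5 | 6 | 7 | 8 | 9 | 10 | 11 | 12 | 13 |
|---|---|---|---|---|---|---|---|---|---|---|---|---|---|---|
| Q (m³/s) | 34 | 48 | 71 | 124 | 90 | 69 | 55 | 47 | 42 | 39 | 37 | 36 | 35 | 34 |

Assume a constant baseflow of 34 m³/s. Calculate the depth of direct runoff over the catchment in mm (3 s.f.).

d ≈ 51.0 mm

Direct runoff: 0.0, 14.0, 37.0, 90.0, 56.0, 35.0, 21.0, 13.0, 8.0, 5.0, 3.0, 2.0, 1.0, 0.0 m³/s; ΣQ_DR = 285.0 m³/s.
V = ΣQ_DR · Δt = 285.0 × 3600 s = 1.026 × 10^6 m³.
Over A = 20.1 km², depth = V / A = 51.0 mm.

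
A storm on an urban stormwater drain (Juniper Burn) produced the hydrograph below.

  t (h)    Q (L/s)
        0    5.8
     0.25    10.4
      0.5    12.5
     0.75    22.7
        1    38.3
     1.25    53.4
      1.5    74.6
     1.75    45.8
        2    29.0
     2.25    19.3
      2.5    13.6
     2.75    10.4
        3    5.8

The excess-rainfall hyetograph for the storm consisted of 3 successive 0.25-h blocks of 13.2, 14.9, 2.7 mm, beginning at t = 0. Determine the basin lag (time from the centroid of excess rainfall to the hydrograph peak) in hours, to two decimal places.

t_L ≈ 1.21 h

Centroid of excess rainfall: t_c = Σ P_i·t̄_i / ΣP_i = 0.2898 h (block centres at 0.125, 0.375, 0.625 h).
Hydrograph peak occurs at t = 1.5 h, so basin lag t_L = 1.5 − 0.2898 = 1.21 h.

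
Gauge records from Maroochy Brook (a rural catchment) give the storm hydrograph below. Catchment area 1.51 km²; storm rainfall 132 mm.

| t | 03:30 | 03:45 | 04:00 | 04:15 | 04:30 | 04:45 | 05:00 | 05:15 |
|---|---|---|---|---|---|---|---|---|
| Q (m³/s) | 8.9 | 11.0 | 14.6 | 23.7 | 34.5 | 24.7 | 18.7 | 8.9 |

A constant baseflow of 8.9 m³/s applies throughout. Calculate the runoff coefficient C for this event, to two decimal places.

ΣQ_DR = 73.80 m³/s; V = ΣQ_DR·Δt = 66420 m³.
Runoff depth d = V / A = 43.99 mm.
C = d / P = 43.99 / 132 = 0.33.

C ≈ 0.33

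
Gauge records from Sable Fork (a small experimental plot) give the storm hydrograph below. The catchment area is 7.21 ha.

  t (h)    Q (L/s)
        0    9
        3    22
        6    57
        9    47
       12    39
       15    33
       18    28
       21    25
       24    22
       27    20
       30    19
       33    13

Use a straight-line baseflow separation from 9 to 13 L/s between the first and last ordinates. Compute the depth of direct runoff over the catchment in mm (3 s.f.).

d ≈ 30.3 mm

Direct runoff: 0.00, 12.64, 47.27, 36.91, 28.55, 22.18, 16.82, 13.45, 10.09, 7.73, 6.36, 0.00 L/s; ΣQ_DR = 202.0 L/s.
V = ΣQ_DR · Δt = 202.0 × 10800 s = 2.182 × 10^6 L.
Over A = 7.21 ha, depth = V / A = 30.3 mm.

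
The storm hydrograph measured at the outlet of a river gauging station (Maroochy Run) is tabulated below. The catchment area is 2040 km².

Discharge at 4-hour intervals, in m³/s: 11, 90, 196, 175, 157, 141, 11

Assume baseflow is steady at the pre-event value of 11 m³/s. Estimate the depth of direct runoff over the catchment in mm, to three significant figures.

d ≈ 4.97 mm

Direct runoff: 0.0, 79.0, 185.0, 164.0, 146.0, 130.0, 0.0 m³/s; ΣQ_DR = 704.0 m³/s.
V = ΣQ_DR · Δt = 704.0 × 14400 s = 1.014 × 10^7 m³.
Over A = 2040 km², depth = V / A = 4.97 mm.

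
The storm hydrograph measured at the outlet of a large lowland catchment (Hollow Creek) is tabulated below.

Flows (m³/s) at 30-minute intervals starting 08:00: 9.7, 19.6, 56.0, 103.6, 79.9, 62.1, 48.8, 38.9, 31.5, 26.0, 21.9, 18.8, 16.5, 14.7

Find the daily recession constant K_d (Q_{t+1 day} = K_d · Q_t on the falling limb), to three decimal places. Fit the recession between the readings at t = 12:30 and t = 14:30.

Between t = 12:30 and t = 14:30 the flow falls from 26.0 to 14.7 m³/s over 4×0.5 h = 2 h.
Per-interval ratio K = (14.7/26.0)^(1/4) = 0.8671; K_d = K^(24/0.5) = 0.001.

K_d ≈ 0.001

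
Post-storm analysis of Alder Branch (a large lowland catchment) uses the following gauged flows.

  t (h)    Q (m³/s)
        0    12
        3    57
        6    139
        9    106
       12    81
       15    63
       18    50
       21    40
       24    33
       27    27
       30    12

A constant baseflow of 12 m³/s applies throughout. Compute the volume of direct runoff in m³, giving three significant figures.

V ≈ 5.27 × 10^6 m³

Direct-runoff ordinates (Q − Q_b): 0.0, 45.0, 127.0, 94.0, 69.0, 51.0, 38.0, 28.0, 21.0, 15.0, 0.0 m³/s.
ΣQ_DR = 488.0 m³/s.
With Δt = 3 h = 10800 s, V = ΣQ_DR · Δt = 488.0 × 10800 = 5.27 × 10^6 m³.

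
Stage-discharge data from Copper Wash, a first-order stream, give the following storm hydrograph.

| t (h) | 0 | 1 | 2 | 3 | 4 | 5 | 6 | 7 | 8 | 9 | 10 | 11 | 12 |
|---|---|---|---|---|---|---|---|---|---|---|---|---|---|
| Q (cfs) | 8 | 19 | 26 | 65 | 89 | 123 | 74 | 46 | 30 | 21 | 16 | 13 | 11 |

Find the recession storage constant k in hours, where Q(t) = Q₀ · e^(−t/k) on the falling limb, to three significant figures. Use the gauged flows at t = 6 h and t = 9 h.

On the falling limb, Q drops from 74 to 21 cfs between t = 6 h and t = 9 h (Δt = 3 h).
k = −Δt / ln(Q₂/Q₁) = −3 / ln(21/74) = 2.38 h.

k ≈ 2.38 h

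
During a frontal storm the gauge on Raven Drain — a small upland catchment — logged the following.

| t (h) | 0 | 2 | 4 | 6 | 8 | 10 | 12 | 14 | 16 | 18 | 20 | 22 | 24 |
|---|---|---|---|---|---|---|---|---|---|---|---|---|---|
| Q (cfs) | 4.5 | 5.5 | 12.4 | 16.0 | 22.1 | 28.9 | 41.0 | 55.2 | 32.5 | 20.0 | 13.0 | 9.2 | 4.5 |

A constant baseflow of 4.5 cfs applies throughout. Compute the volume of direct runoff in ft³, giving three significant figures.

Direct-runoff ordinates (Q − Q_b): 0.0, 1.0, 7.9, 11.5, 17.6, 24.4, 36.5, 50.7, 28.0, 15.5, 8.5, 4.7, 0.0 cfs.
ΣQ_DR = 206.3 cfs.
With Δt = 2 h = 7200 s, V = ΣQ_DR · Δt = 206.3 × 7200 = 1.49 × 10^6 ft³.

V ≈ 1.49 × 10^6 ft³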